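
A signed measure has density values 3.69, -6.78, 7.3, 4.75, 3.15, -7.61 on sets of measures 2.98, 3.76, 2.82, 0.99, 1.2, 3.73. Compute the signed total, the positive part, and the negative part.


Step 1: Compute signed measure on each set:
  Set 1: 3.69 * 2.98 = 10.9962
  Set 2: -6.78 * 3.76 = -25.4928
  Set 3: 7.3 * 2.82 = 20.586
  Set 4: 4.75 * 0.99 = 4.7025
  Set 5: 3.15 * 1.2 = 3.78
  Set 6: -7.61 * 3.73 = -28.3853
Step 2: Total signed measure = (10.9962) + (-25.4928) + (20.586) + (4.7025) + (3.78) + (-28.3853)
     = -13.8134
Step 3: Positive part mu+(X) = sum of positive contributions = 40.0647
Step 4: Negative part mu-(X) = |sum of negative contributions| = 53.8781


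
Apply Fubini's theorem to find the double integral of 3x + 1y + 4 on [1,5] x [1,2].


By Fubini, integrate in x first, then y.
Step 1: Fix y, integrate over x in [1,5]:
  integral(3x + 1y + 4, x=1..5)
  = 3*(5^2 - 1^2)/2 + (1y + 4)*(5 - 1)
  = 36 + (1y + 4)*4
  = 36 + 4y + 16
  = 52 + 4y
Step 2: Integrate over y in [1,2]:
  integral(52 + 4y, y=1..2)
  = 52*1 + 4*(2^2 - 1^2)/2
  = 52 + 6
  = 58


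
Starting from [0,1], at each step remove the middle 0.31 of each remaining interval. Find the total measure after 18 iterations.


Step 1: At each step, fraction remaining = 1 - 0.31 = 0.69
Step 2: After 18 steps, measure = (0.69)^18
Result = 0.001257


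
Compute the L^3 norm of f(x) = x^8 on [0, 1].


Step 1: ||f||_3 = (integral_0^1 |x^8|^3 dx)^(1/3)
     = (integral_0^1 x^24 dx)^(1/3)
Step 2: integral_0^1 x^24 dx = [x^25/(25)] from 0 to 1 = 1^25/25
     = 1/25 = 0.04
Step 3: ||f||_3 = (0.04)^(1/3) = 0.341995


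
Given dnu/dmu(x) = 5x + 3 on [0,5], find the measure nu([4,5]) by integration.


nu(A) = integral_A (dnu/dmu) dmu = integral_4^5 (5x + 3) dx
Step 1: Antiderivative F(x) = (5/2)x^2 + 3x
Step 2: F(5) = (5/2)*5^2 + 3*5 = 62.5 + 15 = 77.5
Step 3: F(4) = (5/2)*4^2 + 3*4 = 40 + 12 = 52
Step 4: nu([4,5]) = F(5) - F(4) = 77.5 - 52 = 25.5


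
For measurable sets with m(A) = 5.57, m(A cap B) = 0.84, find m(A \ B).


m(A \ B) = m(A) - m(A n B)
= 5.57 - 0.84
= 4.73


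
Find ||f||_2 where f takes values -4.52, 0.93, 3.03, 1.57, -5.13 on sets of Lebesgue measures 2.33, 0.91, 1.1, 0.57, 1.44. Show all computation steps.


Step 1: Compute |f_i|^2 for each value:
  |-4.52|^2 = 20.4304
  |0.93|^2 = 0.8649
  |3.03|^2 = 9.1809
  |1.57|^2 = 2.4649
  |-5.13|^2 = 26.3169
Step 2: Multiply by measures and sum:
  20.4304 * 2.33 = 47.602832
  0.8649 * 0.91 = 0.787059
  9.1809 * 1.1 = 10.09899
  2.4649 * 0.57 = 1.404993
  26.3169 * 1.44 = 37.896336
Sum = 47.602832 + 0.787059 + 10.09899 + 1.404993 + 37.896336 = 97.79021
Step 3: Take the p-th root:
||f||_2 = (97.79021)^(1/2) = 9.888893


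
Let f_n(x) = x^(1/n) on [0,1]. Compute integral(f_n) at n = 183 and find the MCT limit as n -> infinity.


At n = 183: f_183(x) = x^(1/183).
Step 1: integral(x^(1/183), 0, 1) = [x^(1/183+1) / (1/183+1)] from 0 to 1
     = 1 / (1/183 + 1) = 1 / ((183+1)/183) = 183/(183+1)
     = 183/184 = 0.994565
Step 2: As n -> infinity, f_n(x) = x^(1/n) -> 1 for x in (0,1], and f_n is increasing in n.
By MCT, lim_n integral(f_n) = integral(lim_n f_n) = integral(1, 0, 1) = 1.
Step 3: Verify convergence: 183/184 = 0.994565 -> 1


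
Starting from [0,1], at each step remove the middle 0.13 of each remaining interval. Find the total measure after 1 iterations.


Step 1: At each step, fraction remaining = 1 - 0.13 = 0.87
Step 2: After 1 steps, measure = (0.87)^1
Step 3: Computing the power step by step:
  After step 1: 0.87
Result = 0.87


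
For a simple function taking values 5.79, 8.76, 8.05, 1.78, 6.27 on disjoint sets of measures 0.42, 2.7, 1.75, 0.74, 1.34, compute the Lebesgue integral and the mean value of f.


Step 1: Integral = sum(value_i * measure_i)
= 5.79*0.42 + 8.76*2.7 + 8.05*1.75 + 1.78*0.74 + 6.27*1.34
= 2.4318 + 23.652 + 14.0875 + 1.3172 + 8.4018
= 49.8903
Step 2: Total measure of domain = 0.42 + 2.7 + 1.75 + 0.74 + 1.34 = 6.95
Step 3: Average value = 49.8903 / 6.95 = 7.17846


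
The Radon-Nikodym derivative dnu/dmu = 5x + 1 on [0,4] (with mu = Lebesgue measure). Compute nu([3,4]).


nu(A) = integral_A (dnu/dmu) dmu = integral_3^4 (5x + 1) dx
Step 1: Antiderivative F(x) = (5/2)x^2 + 1x
Step 2: F(4) = (5/2)*4^2 + 1*4 = 40 + 4 = 44
Step 3: F(3) = (5/2)*3^2 + 1*3 = 22.5 + 3 = 25.5
Step 4: nu([3,4]) = F(4) - F(3) = 44 - 25.5 = 18.5


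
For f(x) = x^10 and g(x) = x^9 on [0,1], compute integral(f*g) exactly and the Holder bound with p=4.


Step 1: Exact integral of f*g = integral(x^19, 0, 1) = 1/20
     = 0.05
Step 2: Holder bound with p=4, q=1.333333:
  ||f||_p = (integral x^40 dx)^(1/4) = (1/41)^(1/4) = 0.395188
  ||g||_q = (integral x^12 dx)^(1/1.333333) = (1/13)^(1/1.333333) = 0.146064
Step 3: Holder bound = ||f||_p * ||g||_q = 0.395188 * 0.146064 = 0.057723
Verification: 0.05 <= 0.057723 (Holder holds)


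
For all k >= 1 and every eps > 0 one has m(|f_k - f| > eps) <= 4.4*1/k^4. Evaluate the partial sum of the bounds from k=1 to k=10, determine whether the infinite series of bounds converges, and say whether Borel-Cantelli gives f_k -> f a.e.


Step 1: List the terms 4.4*1/k^4 for k = 1 to 10:
  k=1: 4.4
  k=2: 0.275
  k=3: 0.054321
  k=4: 0.017188
  k=5: 0.00704
  k=6: 0.003395
  k=7: 0.001833
  k=8: 0.001074
  k=9: 6.706295e-04
  k=10: 4.400000e-04
Step 2: Partial sum = 4.4 + 0.275 + 0.054321 + 0.017188 + 0.00704 + 0.003395 + 0.001833 + 0.001074 + 6.706295e-04 + 4.400000e-04
     = 4.760961
Step 3: The full series sum_(k>=1) 4.4*1/k^4 converges (p-series with p = 4 > 1; a constant multiple of a convergent series converges).
Step 4: Fix eps > 0. Since sum_k m(|f_k - f| > eps) < infinity, the Borel-Cantelli lemma gives
        m(limsup_k {|f_k - f| > eps}) = 0, i.e. for a.e. x, |f_k(x) - f(x)| <= eps for all large k.
        Applying this with eps = 1/j for j = 1, 2, ... and intersecting the countably many full-measure sets,
        for a.e. x we get limsup_k |f_k(x) - f(x)| <= 1/j for every j, hence f_k -> f almost everywhere.
Conclusion: series converges; Borel-Cantelli yields f_k -> f a.e.


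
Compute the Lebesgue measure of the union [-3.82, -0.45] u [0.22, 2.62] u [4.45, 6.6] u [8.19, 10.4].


For pairwise disjoint intervals, m(union) = sum of lengths.
= (-0.45 - -3.82) + (2.62 - 0.22) + (6.6 - 4.45) + (10.4 - 8.19)
= 3.37 + 2.4 + 2.15 + 2.21
= 10.13


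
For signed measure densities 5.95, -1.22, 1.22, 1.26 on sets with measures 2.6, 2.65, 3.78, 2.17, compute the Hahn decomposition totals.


Step 1: Compute signed measure on each set:
  Set 1: 5.95 * 2.6 = 15.47
  Set 2: -1.22 * 2.65 = -3.233
  Set 3: 1.22 * 3.78 = 4.6116
  Set 4: 1.26 * 2.17 = 2.7342
Step 2: Total signed measure = (15.47) + (-3.233) + (4.6116) + (2.7342)
     = 19.5828
Step 3: Positive part mu+(X) = sum of positive contributions = 22.8158
Step 4: Negative part mu-(X) = |sum of negative contributions| = 3.233


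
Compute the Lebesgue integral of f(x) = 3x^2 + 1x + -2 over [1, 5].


The Lebesgue integral of a Riemann-integrable function agrees with the Riemann integral.
Antiderivative F(x) = (3/3)x^3 + (1/2)x^2 + -2x
F(5) = (3/3)*5^3 + (1/2)*5^2 + -2*5
     = (3/3)*125 + (1/2)*25 + -2*5
     = 125 + 12.5 + -10
     = 127.5
F(1) = -0.5
Integral = F(5) - F(1) = 127.5 - -0.5 = 128


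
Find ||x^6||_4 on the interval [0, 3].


Step 1: ||f||_4 = (integral_0^3 |x^6|^4 dx)^(1/4)
     = (integral_0^3 x^24 dx)^(1/4)
Step 2: integral_0^3 x^24 dx = [x^25/(25)] from 0 to 3 = 3^25/25
     = 847288609443/25 = 3.389154e+10
Step 3: ||f||_4 = (3.389154e+10)^(1/4) = 429.064753


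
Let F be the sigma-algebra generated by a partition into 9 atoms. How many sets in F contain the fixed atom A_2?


Each element of F is a union of some subset S of the 9 atoms.
The element contains A_2 iff A_2 is in S.
So we count subsets S of {A_1,...,A_9} with A_2 in S: choose freely among the other 8 atoms.
Count = 2^(9-1) = 2^8 = 256.


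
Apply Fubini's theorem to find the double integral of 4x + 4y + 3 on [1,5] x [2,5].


By Fubini, integrate in x first, then y.
Step 1: Fix y, integrate over x in [1,5]:
  integral(4x + 4y + 3, x=1..5)
  = 4*(5^2 - 1^2)/2 + (4y + 3)*(5 - 1)
  = 48 + (4y + 3)*4
  = 48 + 16y + 12
  = 60 + 16y
Step 2: Integrate over y in [2,5]:
  integral(60 + 16y, y=2..5)
  = 60*3 + 16*(5^2 - 2^2)/2
  = 180 + 168
  = 348


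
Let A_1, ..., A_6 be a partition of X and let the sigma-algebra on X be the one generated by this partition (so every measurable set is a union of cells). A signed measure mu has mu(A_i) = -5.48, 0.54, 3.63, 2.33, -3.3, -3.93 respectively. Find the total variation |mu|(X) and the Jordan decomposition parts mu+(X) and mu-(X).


Step 1: Every measurable set is a union of atoms (the cells / points), so a Hahn decomposition is
  obtained by grouping atoms by sign: P = union of atoms with mu > 0, N = union of the remaining atoms.
  Atoms in P (indices): 2, 3, 4;  atoms in N (indices): 1, 5, 6
  Positive values: 0.54, 3.63, 2.33
  Negative values: -5.48, -3.3, -3.93
Step 2: mu+(X) = mu(P) = sum of positive atom values = 6.5
Step 3: mu-(X) = -mu(N) = sum of |negative atom values| = 12.71
Step 4: |mu|(X) = mu+(X) + mu-(X) = 6.5 + 12.71 = 19.21


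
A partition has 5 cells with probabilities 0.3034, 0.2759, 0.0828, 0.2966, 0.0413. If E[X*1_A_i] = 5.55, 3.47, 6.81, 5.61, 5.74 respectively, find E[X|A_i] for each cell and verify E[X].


For each cell A_i: E[X|A_i] = E[X*1_A_i] / P(A_i)
Step 1: E[X|A_1] = 5.55 / 0.3034 = 18.292683
Step 2: E[X|A_2] = 3.47 / 0.2759 = 12.577021
Step 3: E[X|A_3] = 6.81 / 0.0828 = 82.246377
Step 4: E[X|A_4] = 5.61 / 0.2966 = 18.914363
Step 5: E[X|A_5] = 5.74 / 0.0413 = 138.983051
Verification: E[X] = sum E[X*1_A_i] = 5.55 + 3.47 + 6.81 + 5.61 + 5.74 = 27.18


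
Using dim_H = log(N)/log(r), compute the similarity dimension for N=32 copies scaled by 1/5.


For a self-similar set with N copies scaled by 1/r:
dim_H = log(N)/log(r) = log(32)/log(5)
= 3.465736/1.609438
= 2.153383


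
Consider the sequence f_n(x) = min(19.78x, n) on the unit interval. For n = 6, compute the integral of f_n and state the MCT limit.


f(x) = 19.78x on [0,1]; f_n(x) = min(19.78x, n). At n = 6:
Step 1: f(x) reaches 6 at x = 6/19.78 = 0.303337
Step 2: integral(f_6) = integral(19.78x, 0, 0.303337) + integral(6, 0.303337, 1)
       = 19.78*0.303337^2/2 + 6*(1 - 0.303337)
       = 0.91001 + 4.17998
       = 5.08999
Step 3: As n -> infinity, f_n increases to f, so by MCT integral(f_n) -> integral(f) = 19.78/2 = 9.89.
Convergence: integral(f_6) = 5.08999 -> 9.89 as n -> infinity


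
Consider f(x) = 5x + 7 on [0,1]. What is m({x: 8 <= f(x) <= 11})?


f^(-1)([8, 11]) = {x : 8 <= 5x + 7 <= 11}
Solving: (8 - 7)/5 <= x <= (11 - 7)/5
= [0.2, 0.8]
Intersecting with [0,1]: [0.2, 0.8]
Measure = 0.8 - 0.2 = 0.6


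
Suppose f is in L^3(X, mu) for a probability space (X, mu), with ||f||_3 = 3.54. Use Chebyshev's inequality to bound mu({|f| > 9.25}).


Chebyshev/Markov inequality: mu(|f| > eps) <= (||f||_p / eps)^p
Step 1: ||f||_3 / eps = 3.54 / 9.25 = 0.382703
Step 2: Raise to power p = 3:
  (0.382703)^3 = 0.056051
Step 3: Therefore mu(|f| > 9.25) <= 0.056051


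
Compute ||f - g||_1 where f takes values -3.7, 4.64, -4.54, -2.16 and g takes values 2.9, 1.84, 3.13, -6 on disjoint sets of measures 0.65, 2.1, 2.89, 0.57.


Step 1: Compute differences f_i - g_i:
  -3.7 - 2.9 = -6.6
  4.64 - 1.84 = 2.8
  -4.54 - 3.13 = -7.67
  -2.16 - -6 = 3.84
Step 2: Compute |diff|^1 * measure for each set:
  |-6.6|^1 * 0.65 = 6.6 * 0.65 = 4.29
  |2.8|^1 * 2.1 = 2.8 * 2.1 = 5.88
  |-7.67|^1 * 2.89 = 7.67 * 2.89 = 22.1663
  |3.84|^1 * 0.57 = 3.84 * 0.57 = 2.1888
Step 3: Sum = 34.5251
Step 4: ||f-g||_1 = (34.5251)^(1/1) = 34.5251


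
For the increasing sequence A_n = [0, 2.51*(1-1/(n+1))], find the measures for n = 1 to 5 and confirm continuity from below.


By continuity of measure from below: if A_n increases to A, then m(A_n) -> m(A).
Here A = [0, 2.51], so m(A) = 2.51
Step 1: a_1 = 2.51*(1 - 1/2) = 1.255, m(A_1) = 1.255
Step 2: a_2 = 2.51*(1 - 1/3) = 1.6733, m(A_2) = 1.6733
Step 3: a_3 = 2.51*(1 - 1/4) = 1.8825, m(A_3) = 1.8825
Step 4: a_4 = 2.51*(1 - 1/5) = 2.008, m(A_4) = 2.008
Step 5: a_5 = 2.51*(1 - 1/6) = 2.0917, m(A_5) = 2.0917
Limit: m(A_n) -> m([0,2.51]) = 2.51


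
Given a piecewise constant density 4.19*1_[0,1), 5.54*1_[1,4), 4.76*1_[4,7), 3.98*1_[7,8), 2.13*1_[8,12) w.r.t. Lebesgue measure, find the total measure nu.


Integrate each piece of the Radon-Nikodym derivative:
Step 1: integral_0^1 4.19 dx = 4.19*(1-0) = 4.19*1 = 4.19
Step 2: integral_1^4 5.54 dx = 5.54*(4-1) = 5.54*3 = 16.62
Step 3: integral_4^7 4.76 dx = 4.76*(7-4) = 4.76*3 = 14.28
Step 4: integral_7^8 3.98 dx = 3.98*(8-7) = 3.98*1 = 3.98
Step 5: integral_8^12 2.13 dx = 2.13*(12-8) = 2.13*4 = 8.52
Total: 4.19 + 16.62 + 14.28 + 3.98 + 8.52 = 47.59


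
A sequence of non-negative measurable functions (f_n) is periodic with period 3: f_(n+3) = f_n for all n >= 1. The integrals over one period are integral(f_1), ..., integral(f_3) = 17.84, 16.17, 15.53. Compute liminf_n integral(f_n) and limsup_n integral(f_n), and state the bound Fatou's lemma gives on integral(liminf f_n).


The sequence (integral(f_n)) is periodic with period 3, repeating the values 17.84, 16.17, 15.53 indefinitely.
Step 1: For a periodic sequence, every tail (a_m, a_(m+1), ...) contains all 3 period values infinitely often.
Step 2: Hence inf of every tail = min of the period values = min(17.84, 16.17, 15.53) = 15.53.
        liminf_n integral(f_n) = sup over m of (inf of tail from m) = 15.53.
Step 3: Similarly sup of every tail = max of the period values = 17.84.
        limsup_n integral(f_n) = 17.84.
Step 4: Fatou's lemma: integral(liminf_n f_n) <= liminf_n integral(f_n) = 15.53.
        So the integral of the pointwise liminf is at most 15.53.


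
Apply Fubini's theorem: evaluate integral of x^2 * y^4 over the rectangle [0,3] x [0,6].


By Fubini's theorem, the double integral factors as a product of single integrals:
Step 1: integral_0^3 x^2 dx = [x^3/3] from 0 to 3
     = 3^3/3 = 9
Step 2: integral_0^6 y^4 dy = [y^5/5] from 0 to 6
     = 6^5/5 = 1555.2
Step 3: Double integral = 9 * 1555.2 = 13996.8


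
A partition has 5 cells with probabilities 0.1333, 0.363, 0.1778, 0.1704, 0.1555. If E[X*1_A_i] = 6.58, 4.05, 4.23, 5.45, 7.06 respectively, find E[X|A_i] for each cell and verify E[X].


For each cell A_i: E[X|A_i] = E[X*1_A_i] / P(A_i)
Step 1: E[X|A_1] = 6.58 / 0.1333 = 49.362341
Step 2: E[X|A_2] = 4.05 / 0.363 = 11.157025
Step 3: E[X|A_3] = 4.23 / 0.1778 = 23.790776
Step 4: E[X|A_4] = 5.45 / 0.1704 = 31.983568
Step 5: E[X|A_5] = 7.06 / 0.1555 = 45.401929
Verification: E[X] = sum E[X*1_A_i] = 6.58 + 4.05 + 4.23 + 5.45 + 7.06 = 27.37


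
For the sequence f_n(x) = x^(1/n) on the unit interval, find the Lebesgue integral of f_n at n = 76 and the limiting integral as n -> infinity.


At n = 76: f_76(x) = x^(1/76).
Step 1: integral(x^(1/76), 0, 1) = [x^(1/76+1) / (1/76+1)] from 0 to 1
     = 1 / (1/76 + 1) = 1 / ((76+1)/76) = 76/(76+1)
     = 76/77 = 0.987013
Step 2: As n -> infinity, f_n(x) = x^(1/n) -> 1 for x in (0,1], and f_n is increasing in n.
By MCT, lim_n integral(f_n) = integral(lim_n f_n) = integral(1, 0, 1) = 1.
Step 3: Verify convergence: 76/77 = 0.987013 -> 1


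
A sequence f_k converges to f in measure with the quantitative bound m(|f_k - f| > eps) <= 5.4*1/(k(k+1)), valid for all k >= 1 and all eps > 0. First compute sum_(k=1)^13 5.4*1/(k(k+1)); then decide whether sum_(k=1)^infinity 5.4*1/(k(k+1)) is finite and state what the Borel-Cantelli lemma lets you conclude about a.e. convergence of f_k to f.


Step 1: List the terms 5.4*1/(k(k+1)) for k = 1 to 13:
  k=1: 2.7
  k=2: 0.9
  k=3: 0.45
  k=4: 0.27
  k=5: 0.18
  k=6: 0.128571
  k=7: 0.096429
  k=8: 0.075
  k=9: 0.06
  k=10: 0.049091
  k=11: 0.040909
  k=12: 0.034615
  k=13: 0.02967
Step 2: Partial sum = 2.7 + 0.9 + 0.45 + 0.27 + 0.18 + 0.128571 + 0.096429 + 0.075 + 0.06 + 0.049091 + 0.040909 + 0.034615 + 0.02967
     = 5.014286
Step 3: The full series sum_(k>=1) 5.4*1/(k(k+1)) converges (telescoping series sum 1/(k(k+1)) = 1; a constant multiple of a convergent series converges).
Step 4: Fix eps > 0. Since sum_k m(|f_k - f| > eps) < infinity, the Borel-Cantelli lemma gives
        m(limsup_k {|f_k - f| > eps}) = 0, i.e. for a.e. x, |f_k(x) - f(x)| <= eps for all large k.
        Applying this with eps = 1/j for j = 1, 2, ... and intersecting the countably many full-measure sets,
        for a.e. x we get limsup_k |f_k(x) - f(x)| <= 1/j for every j, hence f_k -> f almost everywhere.
Conclusion: series converges; Borel-Cantelli yields f_k -> f a.e.


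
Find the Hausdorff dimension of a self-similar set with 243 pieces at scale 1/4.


For a self-similar set with N copies scaled by 1/r:
dim_H = log(N)/log(r) = log(243)/log(4)
= 5.493061/1.386294
= 3.962406


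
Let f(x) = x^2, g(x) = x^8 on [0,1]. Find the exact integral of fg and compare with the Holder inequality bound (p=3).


Step 1: Exact integral of f*g = integral(x^10, 0, 1) = 1/11
     = 0.090909
Step 2: Holder bound with p=3, q=1.5:
  ||f||_p = (integral x^6 dx)^(1/3) = (1/7)^(1/3) = 0.522758
  ||g||_q = (integral x^12 dx)^(1/1.5) = (1/13)^(1/1.5) = 0.180872
Step 3: Holder bound = ||f||_p * ||g||_q = 0.522758 * 0.180872 = 0.094552
Verification: 0.090909 <= 0.094552 (Holder holds)


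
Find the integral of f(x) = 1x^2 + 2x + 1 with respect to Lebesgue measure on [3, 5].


The Lebesgue integral of a Riemann-integrable function agrees with the Riemann integral.
Antiderivative F(x) = (1/3)x^3 + (2/2)x^2 + 1x
F(5) = (1/3)*5^3 + (2/2)*5^2 + 1*5
     = (1/3)*125 + (2/2)*25 + 1*5
     = 41.666667 + 25 + 5
     = 71.666667
F(3) = 21
Integral = F(5) - F(3) = 71.666667 - 21 = 50.666667


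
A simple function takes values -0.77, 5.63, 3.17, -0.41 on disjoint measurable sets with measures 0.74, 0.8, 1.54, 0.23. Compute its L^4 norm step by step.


Step 1: Compute |f_i|^4 for each value:
  |-0.77|^4 = 0.35153
  |5.63|^4 = 1004.69347
  |3.17|^4 = 100.980391
  |-0.41|^4 = 0.028258
Step 2: Multiply by measures and sum:
  0.35153 * 0.74 = 0.260133
  1004.69347 * 0.8 = 803.754776
  100.980391 * 1.54 = 155.509802
  0.028258 * 0.23 = 0.006499
Sum = 0.260133 + 803.754776 + 155.509802 + 0.006499 = 959.53121
Step 3: Take the p-th root:
||f||_4 = (959.53121)^(1/4) = 5.565636


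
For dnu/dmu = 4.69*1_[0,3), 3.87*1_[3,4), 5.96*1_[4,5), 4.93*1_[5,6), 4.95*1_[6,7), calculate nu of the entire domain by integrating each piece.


Integrate each piece of the Radon-Nikodym derivative:
Step 1: integral_0^3 4.69 dx = 4.69*(3-0) = 4.69*3 = 14.07
Step 2: integral_3^4 3.87 dx = 3.87*(4-3) = 3.87*1 = 3.87
Step 3: integral_4^5 5.96 dx = 5.96*(5-4) = 5.96*1 = 5.96
Step 4: integral_5^6 4.93 dx = 4.93*(6-5) = 4.93*1 = 4.93
Step 5: integral_6^7 4.95 dx = 4.95*(7-6) = 4.95*1 = 4.95
Total: 14.07 + 3.87 + 5.96 + 4.93 + 4.95 = 33.78


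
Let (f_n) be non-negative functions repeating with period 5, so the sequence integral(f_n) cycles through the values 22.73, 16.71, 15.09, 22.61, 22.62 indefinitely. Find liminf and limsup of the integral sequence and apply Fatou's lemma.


The sequence (integral(f_n)) is periodic with period 5, repeating the values 22.73, 16.71, 15.09, 22.61, 22.62 indefinitely.
Step 1: For a periodic sequence, every tail (a_m, a_(m+1), ...) contains all 5 period values infinitely often.
Step 2: Hence inf of every tail = min of the period values = min(22.73, 16.71, 15.09, 22.61, 22.62) = 15.09.
        liminf_n integral(f_n) = sup over m of (inf of tail from m) = 15.09.
Step 3: Similarly sup of every tail = max of the period values = 22.73.
        limsup_n integral(f_n) = 22.73.
Step 4: Fatou's lemma: integral(liminf_n f_n) <= liminf_n integral(f_n) = 15.09.
        So the integral of the pointwise liminf is at most 15.09.


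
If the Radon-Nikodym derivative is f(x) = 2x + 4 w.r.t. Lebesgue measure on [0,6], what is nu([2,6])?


nu(A) = integral_A (dnu/dmu) dmu = integral_2^6 (2x + 4) dx
Step 1: Antiderivative F(x) = (2/2)x^2 + 4x
Step 2: F(6) = (2/2)*6^2 + 4*6 = 36 + 24 = 60
Step 3: F(2) = (2/2)*2^2 + 4*2 = 4 + 8 = 12
Step 4: nu([2,6]) = F(6) - F(2) = 60 - 12 = 48


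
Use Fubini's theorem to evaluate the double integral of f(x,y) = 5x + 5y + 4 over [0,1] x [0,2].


By Fubini, integrate in x first, then y.
Step 1: Fix y, integrate over x in [0,1]:
  integral(5x + 5y + 4, x=0..1)
  = 5*(1^2 - 0^2)/2 + (5y + 4)*(1 - 0)
  = 2.5 + (5y + 4)*1
  = 2.5 + 5y + 4
  = 6.5 + 5y
Step 2: Integrate over y in [0,2]:
  integral(6.5 + 5y, y=0..2)
  = 6.5*2 + 5*(2^2 - 0^2)/2
  = 13 + 10
  = 23


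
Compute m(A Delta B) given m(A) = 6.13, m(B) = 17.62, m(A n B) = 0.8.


m(A Delta B) = m(A) + m(B) - 2*m(A n B)
= 6.13 + 17.62 - 2*0.8
= 6.13 + 17.62 - 1.6
= 22.15


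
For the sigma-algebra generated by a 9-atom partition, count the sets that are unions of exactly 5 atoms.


Each element of F is a union of some subset of the 9 atoms.
Elements that are unions of exactly 5 atoms correspond to 5-element subsets of the 9 atoms.
Count = C(9, 5) = 9! / (5! * 4!) = 126.


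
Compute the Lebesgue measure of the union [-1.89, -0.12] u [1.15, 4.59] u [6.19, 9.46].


For pairwise disjoint intervals, m(union) = sum of lengths.
= (-0.12 - -1.89) + (4.59 - 1.15) + (9.46 - 6.19)
= 1.77 + 3.44 + 3.27
= 8.48


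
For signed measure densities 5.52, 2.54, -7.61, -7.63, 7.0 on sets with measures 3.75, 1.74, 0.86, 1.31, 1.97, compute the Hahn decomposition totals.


Step 1: Compute signed measure on each set:
  Set 1: 5.52 * 3.75 = 20.7
  Set 2: 2.54 * 1.74 = 4.4196
  Set 3: -7.61 * 0.86 = -6.5446
  Set 4: -7.63 * 1.31 = -9.9953
  Set 5: 7.0 * 1.97 = 13.79
Step 2: Total signed measure = (20.7) + (4.4196) + (-6.5446) + (-9.9953) + (13.79)
     = 22.3697
Step 3: Positive part mu+(X) = sum of positive contributions = 38.9096
Step 4: Negative part mu-(X) = |sum of negative contributions| = 16.5399


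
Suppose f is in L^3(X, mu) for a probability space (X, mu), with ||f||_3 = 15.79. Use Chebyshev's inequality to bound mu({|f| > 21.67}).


Chebyshev/Markov inequality: mu(|f| > eps) <= (||f||_p / eps)^p
Step 1: ||f||_3 / eps = 15.79 / 21.67 = 0.728657
Step 2: Raise to power p = 3:
  (0.728657)^3 = 0.386874
Step 3: Therefore mu(|f| > 21.67) <= 0.386874


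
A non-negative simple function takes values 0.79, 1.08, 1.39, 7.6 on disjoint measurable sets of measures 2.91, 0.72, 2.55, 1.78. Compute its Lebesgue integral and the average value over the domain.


Step 1: Integral = sum(value_i * measure_i)
= 0.79*2.91 + 1.08*0.72 + 1.39*2.55 + 7.6*1.78
= 2.2989 + 0.7776 + 3.5445 + 13.528
= 20.149
Step 2: Total measure of domain = 2.91 + 0.72 + 2.55 + 1.78 = 7.96
Step 3: Average value = 20.149 / 7.96 = 2.531281


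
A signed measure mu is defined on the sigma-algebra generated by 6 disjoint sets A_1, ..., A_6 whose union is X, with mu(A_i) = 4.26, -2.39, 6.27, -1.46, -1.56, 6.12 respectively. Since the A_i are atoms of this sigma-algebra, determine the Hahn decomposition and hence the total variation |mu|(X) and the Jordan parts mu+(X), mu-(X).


Step 1: Every measurable set is a union of atoms (the cells / points), so a Hahn decomposition is
  obtained by grouping atoms by sign: P = union of atoms with mu > 0, N = union of the remaining atoms.
  Atoms in P (indices): 1, 3, 6;  atoms in N (indices): 2, 4, 5
  Positive values: 4.26, 6.27, 6.12
  Negative values: -2.39, -1.46, -1.56
Step 2: mu+(X) = mu(P) = sum of positive atom values = 16.65
Step 3: mu-(X) = -mu(N) = sum of |negative atom values| = 5.41
Step 4: |mu|(X) = mu+(X) + mu-(X) = 16.65 + 5.41 = 22.06


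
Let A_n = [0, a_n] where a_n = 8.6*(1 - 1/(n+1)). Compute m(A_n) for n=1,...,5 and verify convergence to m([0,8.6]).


By continuity of measure from below: if A_n increases to A, then m(A_n) -> m(A).
Here A = [0, 8.6], so m(A) = 8.6
Step 1: a_1 = 8.6*(1 - 1/2) = 4.3, m(A_1) = 4.3
Step 2: a_2 = 8.6*(1 - 1/3) = 5.7333, m(A_2) = 5.7333
Step 3: a_3 = 8.6*(1 - 1/4) = 6.45, m(A_3) = 6.45
Step 4: a_4 = 8.6*(1 - 1/5) = 6.88, m(A_4) = 6.88
Step 5: a_5 = 8.6*(1 - 1/6) = 7.1667, m(A_5) = 7.1667
Limit: m(A_n) -> m([0,8.6]) = 8.6


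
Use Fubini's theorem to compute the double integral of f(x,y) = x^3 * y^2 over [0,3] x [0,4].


By Fubini's theorem, the double integral factors as a product of single integrals:
Step 1: integral_0^3 x^3 dx = [x^4/4] from 0 to 3
     = 3^4/4 = 20.25
Step 2: integral_0^4 y^2 dy = [y^3/3] from 0 to 4
     = 4^3/3 = 21.333333
Step 3: Double integral = 20.25 * 21.333333 = 432


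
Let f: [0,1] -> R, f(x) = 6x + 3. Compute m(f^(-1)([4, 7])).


f^(-1)([4, 7]) = {x : 4 <= 6x + 3 <= 7}
Solving: (4 - 3)/6 <= x <= (7 - 3)/6
= [0.166667, 0.666667]
Intersecting with [0,1]: [0.166667, 0.666667]
Measure = 0.666667 - 0.166667 = 0.5


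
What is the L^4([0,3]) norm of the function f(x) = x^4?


Step 1: ||f||_4 = (integral_0^3 |x^4|^4 dx)^(1/4)
     = (integral_0^3 x^16 dx)^(1/4)
Step 2: integral_0^3 x^16 dx = [x^17/(17)] from 0 to 3 = 3^17/17
     = 129140163/17 = 7.596480e+06
Step 3: ||f||_4 = (7.596480e+06)^(1/4) = 52.49925


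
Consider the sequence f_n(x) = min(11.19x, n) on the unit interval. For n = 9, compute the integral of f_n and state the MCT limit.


f(x) = 11.19x on [0,1]; f_n(x) = min(11.19x, n). At n = 9:
Step 1: f(x) reaches 9 at x = 9/11.19 = 0.80429
Step 2: integral(f_9) = integral(11.19x, 0, 0.80429) + integral(9, 0.80429, 1)
       = 11.19*0.80429^2/2 + 9*(1 - 0.80429)
       = 3.619303 + 1.761394
       = 5.380697
Step 3: As n -> infinity, f_n increases to f, so by MCT integral(f_n) -> integral(f) = 11.19/2 = 5.595.
Convergence: integral(f_9) = 5.380697 -> 5.595 as n -> infinity


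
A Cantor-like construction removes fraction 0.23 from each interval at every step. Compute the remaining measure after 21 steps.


Step 1: At each step, fraction remaining = 1 - 0.23 = 0.77
Step 2: After 21 steps, measure = (0.77)^21
Result = 0.004133


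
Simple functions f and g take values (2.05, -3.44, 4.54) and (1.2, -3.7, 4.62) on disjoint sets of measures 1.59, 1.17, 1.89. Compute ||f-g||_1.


Step 1: Compute differences f_i - g_i:
  2.05 - 1.2 = 0.85
  -3.44 - -3.7 = 0.26
  4.54 - 4.62 = -0.08
Step 2: Compute |diff|^1 * measure for each set:
  |0.85|^1 * 1.59 = 0.85 * 1.59 = 1.3515
  |0.26|^1 * 1.17 = 0.26 * 1.17 = 0.3042
  |-0.08|^1 * 1.89 = 0.08 * 1.89 = 0.1512
Step 3: Sum = 1.8069
Step 4: ||f-g||_1 = (1.8069)^(1/1) = 1.8069


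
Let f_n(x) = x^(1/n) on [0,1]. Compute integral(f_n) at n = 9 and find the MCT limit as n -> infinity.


At n = 9: f_9(x) = x^(1/9).
Step 1: integral(x^(1/9), 0, 1) = [x^(1/9+1) / (1/9+1)] from 0 to 1
     = 1 / (1/9 + 1) = 1 / ((9+1)/9) = 9/(9+1)
     = 9/10 = 0.9
Step 2: As n -> infinity, f_n(x) = x^(1/n) -> 1 for x in (0,1], and f_n is increasing in n.
By MCT, lim_n integral(f_n) = integral(lim_n f_n) = integral(1, 0, 1) = 1.
Step 3: Verify convergence: 9/10 = 0.9 -> 1


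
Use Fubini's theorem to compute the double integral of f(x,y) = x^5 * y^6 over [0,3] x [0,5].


By Fubini's theorem, the double integral factors as a product of single integrals:
Step 1: integral_0^3 x^5 dx = [x^6/6] from 0 to 3
     = 3^6/6 = 121.5
Step 2: integral_0^5 y^6 dy = [y^7/7] from 0 to 5
     = 5^7/7 = 11160.714286
Step 3: Double integral = 121.5 * 11160.714286 = 1.356027e+06


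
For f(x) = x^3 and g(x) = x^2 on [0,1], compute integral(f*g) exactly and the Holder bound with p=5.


Step 1: Exact integral of f*g = integral(x^5, 0, 1) = 1/6
     = 0.166667
Step 2: Holder bound with p=5, q=1.25:
  ||f||_p = (integral x^15 dx)^(1/5) = (1/16)^(1/5) = 0.574349
  ||g||_q = (integral x^2.5 dx)^(1/1.25) = (1/3.5)^(1/1.25) = 0.367067
Step 3: Holder bound = ||f||_p * ||g||_q = 0.574349 * 0.367067 = 0.210825
Verification: 0.166667 <= 0.210825 (Holder holds)


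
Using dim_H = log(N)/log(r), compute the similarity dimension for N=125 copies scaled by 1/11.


For a self-similar set with N copies scaled by 1/r:
dim_H = log(N)/log(r) = log(125)/log(11)
= 4.828314/2.397895
= 2.013563


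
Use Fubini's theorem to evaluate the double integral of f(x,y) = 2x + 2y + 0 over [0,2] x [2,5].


By Fubini, integrate in x first, then y.
Step 1: Fix y, integrate over x in [0,2]:
  integral(2x + 2y + 0, x=0..2)
  = 2*(2^2 - 0^2)/2 + (2y + 0)*(2 - 0)
  = 4 + (2y + 0)*2
  = 4 + 4y + 0
  = 4 + 4y
Step 2: Integrate over y in [2,5]:
  integral(4 + 4y, y=2..5)
  = 4*3 + 4*(5^2 - 2^2)/2
  = 12 + 42
  = 54


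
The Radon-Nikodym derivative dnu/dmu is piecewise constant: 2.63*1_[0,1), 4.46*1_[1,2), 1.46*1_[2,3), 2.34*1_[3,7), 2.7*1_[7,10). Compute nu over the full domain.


Integrate each piece of the Radon-Nikodym derivative:
Step 1: integral_0^1 2.63 dx = 2.63*(1-0) = 2.63*1 = 2.63
Step 2: integral_1^2 4.46 dx = 4.46*(2-1) = 4.46*1 = 4.46
Step 3: integral_2^3 1.46 dx = 1.46*(3-2) = 1.46*1 = 1.46
Step 4: integral_3^7 2.34 dx = 2.34*(7-3) = 2.34*4 = 9.36
Step 5: integral_7^10 2.7 dx = 2.7*(10-7) = 2.7*3 = 8.1
Total: 2.63 + 4.46 + 1.46 + 9.36 + 8.1 = 26.01


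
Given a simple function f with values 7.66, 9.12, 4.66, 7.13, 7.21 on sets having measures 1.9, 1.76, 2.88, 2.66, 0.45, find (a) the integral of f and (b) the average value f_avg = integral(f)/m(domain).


Step 1: Integral = sum(value_i * measure_i)
= 7.66*1.9 + 9.12*1.76 + 4.66*2.88 + 7.13*2.66 + 7.21*0.45
= 14.554 + 16.0512 + 13.4208 + 18.9658 + 3.2445
= 66.2363
Step 2: Total measure of domain = 1.9 + 1.76 + 2.88 + 2.66 + 0.45 = 9.65
Step 3: Average value = 66.2363 / 9.65 = 6.863865


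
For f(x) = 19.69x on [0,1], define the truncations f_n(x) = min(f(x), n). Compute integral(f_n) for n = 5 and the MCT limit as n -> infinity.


f(x) = 19.69x on [0,1]; f_n(x) = min(19.69x, n). At n = 5:
Step 1: f(x) reaches 5 at x = 5/19.69 = 0.253936
Step 2: integral(f_5) = integral(19.69x, 0, 0.253936) + integral(5, 0.253936, 1)
       = 19.69*0.253936^2/2 + 5*(1 - 0.253936)
       = 0.63484 + 3.73032
       = 4.36516
Step 3: As n -> infinity, f_n increases to f, so by MCT integral(f_n) -> integral(f) = 19.69/2 = 9.845.
Convergence: integral(f_5) = 4.36516 -> 9.845 as n -> infinity


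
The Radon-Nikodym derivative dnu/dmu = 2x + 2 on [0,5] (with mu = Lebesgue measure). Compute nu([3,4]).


nu(A) = integral_A (dnu/dmu) dmu = integral_3^4 (2x + 2) dx
Step 1: Antiderivative F(x) = (2/2)x^2 + 2x
Step 2: F(4) = (2/2)*4^2 + 2*4 = 16 + 8 = 24
Step 3: F(3) = (2/2)*3^2 + 2*3 = 9 + 6 = 15
Step 4: nu([3,4]) = F(4) - F(3) = 24 - 15 = 9


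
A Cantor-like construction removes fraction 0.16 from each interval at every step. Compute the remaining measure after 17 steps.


Step 1: At each step, fraction remaining = 1 - 0.16 = 0.84
Step 2: After 17 steps, measure = (0.84)^17
Result = 0.051612


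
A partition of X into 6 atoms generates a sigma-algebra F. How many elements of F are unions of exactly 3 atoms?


Each element of F is a union of some subset of the 6 atoms.
Elements that are unions of exactly 3 atoms correspond to 3-element subsets of the 6 atoms.
Count = C(6, 3) = 6! / (3! * 3!) = 20.


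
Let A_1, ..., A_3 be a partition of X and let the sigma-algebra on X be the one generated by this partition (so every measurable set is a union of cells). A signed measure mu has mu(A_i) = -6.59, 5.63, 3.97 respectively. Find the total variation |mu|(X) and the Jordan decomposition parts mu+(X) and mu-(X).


Step 1: Every measurable set is a union of atoms (the cells / points), so a Hahn decomposition is
  obtained by grouping atoms by sign: P = union of atoms with mu > 0, N = union of the remaining atoms.
  Atoms in P (indices): 2, 3;  atoms in N (indices): 1
  Positive values: 5.63, 3.97
  Negative values: -6.59
Step 2: mu+(X) = mu(P) = sum of positive atom values = 9.6
Step 3: mu-(X) = -mu(N) = sum of |negative atom values| = 6.59
Step 4: |mu|(X) = mu+(X) + mu-(X) = 9.6 + 6.59 = 16.19


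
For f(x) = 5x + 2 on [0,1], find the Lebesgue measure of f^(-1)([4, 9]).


f^(-1)([4, 9]) = {x : 4 <= 5x + 2 <= 9}
Solving: (4 - 2)/5 <= x <= (9 - 2)/5
= [0.4, 1.4]
Intersecting with [0,1]: [0.4, 1]
Measure = 1 - 0.4 = 0.6


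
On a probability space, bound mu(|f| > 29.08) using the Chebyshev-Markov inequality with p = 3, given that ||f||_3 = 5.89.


Chebyshev/Markov inequality: mu(|f| > eps) <= (||f||_p / eps)^p
Step 1: ||f||_3 / eps = 5.89 / 29.08 = 0.202545
Step 2: Raise to power p = 3:
  (0.202545)^3 = 0.008309
Step 3: Therefore mu(|f| > 29.08) <= 0.008309


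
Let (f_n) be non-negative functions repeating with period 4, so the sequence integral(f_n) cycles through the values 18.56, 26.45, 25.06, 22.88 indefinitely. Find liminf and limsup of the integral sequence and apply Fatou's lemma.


The sequence (integral(f_n)) is periodic with period 4, repeating the values 18.56, 26.45, 25.06, 22.88 indefinitely.
Step 1: For a periodic sequence, every tail (a_m, a_(m+1), ...) contains all 4 period values infinitely often.
Step 2: Hence inf of every tail = min of the period values = min(18.56, 26.45, 25.06, 22.88) = 18.56.
        liminf_n integral(f_n) = sup over m of (inf of tail from m) = 18.56.
Step 3: Similarly sup of every tail = max of the period values = 26.45.
        limsup_n integral(f_n) = 26.45.
Step 4: Fatou's lemma: integral(liminf_n f_n) <= liminf_n integral(f_n) = 18.56.
        So the integral of the pointwise liminf is at most 18.56.


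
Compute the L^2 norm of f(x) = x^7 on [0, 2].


Step 1: ||f||_2 = (integral_0^2 |x^7|^2 dx)^(1/2)
     = (integral_0^2 x^14 dx)^(1/2)
Step 2: integral_0^2 x^14 dx = [x^15/(15)] from 0 to 2 = 2^15/15
     = 32768/15 = 2184.533333
Step 3: ||f||_2 = (2184.533333)^(1/2) = 46.738992


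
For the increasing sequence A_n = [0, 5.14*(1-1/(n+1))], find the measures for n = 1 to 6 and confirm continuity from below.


By continuity of measure from below: if A_n increases to A, then m(A_n) -> m(A).
Here A = [0, 5.14], so m(A) = 5.14
Step 1: a_1 = 5.14*(1 - 1/2) = 2.57, m(A_1) = 2.57
Step 2: a_2 = 5.14*(1 - 1/3) = 3.4267, m(A_2) = 3.4267
Step 3: a_3 = 5.14*(1 - 1/4) = 3.855, m(A_3) = 3.855
Step 4: a_4 = 5.14*(1 - 1/5) = 4.112, m(A_4) = 4.112
Step 5: a_5 = 5.14*(1 - 1/6) = 4.2833, m(A_5) = 4.2833
Step 6: a_6 = 5.14*(1 - 1/7) = 4.4057, m(A_6) = 4.4057
Limit: m(A_n) -> m([0,5.14]) = 5.14


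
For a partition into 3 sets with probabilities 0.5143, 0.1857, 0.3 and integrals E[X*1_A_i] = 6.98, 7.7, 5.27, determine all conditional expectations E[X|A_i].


For each cell A_i: E[X|A_i] = E[X*1_A_i] / P(A_i)
Step 1: E[X|A_1] = 6.98 / 0.5143 = 13.571845
Step 2: E[X|A_2] = 7.7 / 0.1857 = 41.464728
Step 3: E[X|A_3] = 5.27 / 0.3 = 17.566667
Verification: E[X] = sum E[X*1_A_i] = 6.98 + 7.7 + 5.27 = 19.95


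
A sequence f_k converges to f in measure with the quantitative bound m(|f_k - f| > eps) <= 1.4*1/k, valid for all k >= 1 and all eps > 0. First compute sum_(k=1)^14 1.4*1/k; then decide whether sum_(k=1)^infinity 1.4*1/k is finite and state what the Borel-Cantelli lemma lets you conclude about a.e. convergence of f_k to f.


Step 1: List the terms 1.4*1/k for k = 1 to 14:
  k=1: 1.4
  k=2: 0.7
  k=3: 0.466667
  k=4: 0.35
  k=5: 0.28
  k=6: 0.233333
  k=7: 0.2
  k=8: 0.175
  k=9: 0.155556
  k=10: 0.14
  k=11: 0.127273
  k=12: 0.116667
  k=13: 0.107692
  k=14: 0.1
Step 2: Partial sum = 1.4 + 0.7 + 0.466667 + 0.35 + 0.28 + 0.233333 + 0.2 + 0.175 + 0.155556 + 0.14 + 0.127273 + 0.116667 + 0.107692 + 0.1
     = 4.552187
Step 3: The full series sum_(k>=1) 1.4*1/k diverges (harmonic series, p = 1; a nonzero constant multiple of a divergent series diverges).
Step 4: The (first) Borel-Cantelli lemma requires a summable sequence of measures, so it does not apply here;
        from this bound alone no conclusion about a.e. convergence can be drawn (convergence in measure still
        gives an a.e.-convergent subsequence, but not a.e. convergence of the whole sequence).
Conclusion: series diverges; Borel-Cantelli is inconclusive about a.e. convergence of f_k.


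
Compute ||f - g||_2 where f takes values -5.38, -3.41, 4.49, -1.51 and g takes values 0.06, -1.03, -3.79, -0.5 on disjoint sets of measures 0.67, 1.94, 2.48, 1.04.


Step 1: Compute differences f_i - g_i:
  -5.38 - 0.06 = -5.44
  -3.41 - -1.03 = -2.38
  4.49 - -3.79 = 8.28
  -1.51 - -0.5 = -1.01
Step 2: Compute |diff|^2 * measure for each set:
  |-5.44|^2 * 0.67 = 29.5936 * 0.67 = 19.827712
  |-2.38|^2 * 1.94 = 5.6644 * 1.94 = 10.988936
  |8.28|^2 * 2.48 = 68.5584 * 2.48 = 170.024832
  |-1.01|^2 * 1.04 = 1.0201 * 1.04 = 1.060904
Step 3: Sum = 201.902384
Step 4: ||f-g||_2 = (201.902384)^(1/2) = 14.209236


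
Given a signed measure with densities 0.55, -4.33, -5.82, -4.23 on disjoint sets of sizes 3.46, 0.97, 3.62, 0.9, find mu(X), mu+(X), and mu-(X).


Step 1: Compute signed measure on each set:
  Set 1: 0.55 * 3.46 = 1.903
  Set 2: -4.33 * 0.97 = -4.2001
  Set 3: -5.82 * 3.62 = -21.0684
  Set 4: -4.23 * 0.9 = -3.807
Step 2: Total signed measure = (1.903) + (-4.2001) + (-21.0684) + (-3.807)
     = -27.1725
Step 3: Positive part mu+(X) = sum of positive contributions = 1.903
Step 4: Negative part mu-(X) = |sum of negative contributions| = 29.0755


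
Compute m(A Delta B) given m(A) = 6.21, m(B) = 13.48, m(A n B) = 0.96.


m(A Delta B) = m(A) + m(B) - 2*m(A n B)
= 6.21 + 13.48 - 2*0.96
= 6.21 + 13.48 - 1.92
= 17.77


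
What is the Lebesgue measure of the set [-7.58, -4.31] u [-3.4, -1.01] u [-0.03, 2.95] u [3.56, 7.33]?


For pairwise disjoint intervals, m(union) = sum of lengths.
= (-4.31 - -7.58) + (-1.01 - -3.4) + (2.95 - -0.03) + (7.33 - 3.56)
= 3.27 + 2.39 + 2.98 + 3.77
= 12.41


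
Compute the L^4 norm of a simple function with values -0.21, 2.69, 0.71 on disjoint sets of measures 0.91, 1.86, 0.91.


Step 1: Compute |f_i|^4 for each value:
  |-0.21|^4 = 0.001945
  |2.69|^4 = 52.361143
  |0.71|^4 = 0.254117
Step 2: Multiply by measures and sum:
  0.001945 * 0.91 = 0.00177
  52.361143 * 1.86 = 97.391726
  0.254117 * 0.91 = 0.231246
Sum = 0.00177 + 97.391726 + 0.231246 = 97.624742
Step 3: Take the p-th root:
||f||_4 = (97.624742)^(1/4) = 3.14333


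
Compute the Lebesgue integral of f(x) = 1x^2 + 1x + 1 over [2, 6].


The Lebesgue integral of a Riemann-integrable function agrees with the Riemann integral.
Antiderivative F(x) = (1/3)x^3 + (1/2)x^2 + 1x
F(6) = (1/3)*6^3 + (1/2)*6^2 + 1*6
     = (1/3)*216 + (1/2)*36 + 1*6
     = 72 + 18 + 6
     = 96
F(2) = 6.666667
Integral = F(6) - F(2) = 96 - 6.666667 = 89.333333


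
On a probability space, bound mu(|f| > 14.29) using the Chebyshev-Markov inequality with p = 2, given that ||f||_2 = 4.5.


Chebyshev/Markov inequality: mu(|f| > eps) <= (||f||_p / eps)^p
Step 1: ||f||_2 / eps = 4.5 / 14.29 = 0.314906
Step 2: Raise to power p = 2:
  (0.314906)^2 = 0.099165
Step 3: Therefore mu(|f| > 14.29) <= 0.099165


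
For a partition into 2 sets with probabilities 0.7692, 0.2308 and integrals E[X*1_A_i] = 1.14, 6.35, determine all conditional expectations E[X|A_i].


For each cell A_i: E[X|A_i] = E[X*1_A_i] / P(A_i)
Step 1: E[X|A_1] = 1.14 / 0.7692 = 1.482059
Step 2: E[X|A_2] = 6.35 / 0.2308 = 27.512998
Verification: E[X] = sum E[X*1_A_i] = 1.14 + 6.35 = 7.49


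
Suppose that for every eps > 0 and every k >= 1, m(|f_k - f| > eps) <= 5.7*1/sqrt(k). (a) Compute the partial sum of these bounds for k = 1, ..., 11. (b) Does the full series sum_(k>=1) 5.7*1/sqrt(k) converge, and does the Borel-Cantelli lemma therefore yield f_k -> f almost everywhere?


Step 1: List the terms 5.7*1/sqrt(k) for k = 1 to 11:
  k=1: 5.7
  k=2: 4.030509
  k=3: 3.290897
  k=4: 2.85
  k=5: 2.549117
  k=6: 2.327015
  k=7: 2.154397
  k=8: 2.015254
  k=9: 1.9
  k=10: 1.802498
  k=11: 1.718615
Step 2: Partial sum = 5.7 + 4.030509 + 3.290897 + 2.85 + 2.549117 + 2.327015 + 2.154397 + 2.015254 + 1.9 + 1.802498 + 1.718615
     = 30.338303
Step 3: The full series sum_(k>=1) 5.7*1/sqrt(k) diverges (p-series with p = 1/2 <= 1; a nonzero constant multiple of a divergent series diverges).
Step 4: The (first) Borel-Cantelli lemma requires a summable sequence of measures, so it does not apply here;
        from this bound alone no conclusion about a.e. convergence can be drawn (convergence in measure still
        gives an a.e.-convergent subsequence, but not a.e. convergence of the whole sequence).
Conclusion: series diverges; Borel-Cantelli is inconclusive about a.e. convergence of f_k.
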